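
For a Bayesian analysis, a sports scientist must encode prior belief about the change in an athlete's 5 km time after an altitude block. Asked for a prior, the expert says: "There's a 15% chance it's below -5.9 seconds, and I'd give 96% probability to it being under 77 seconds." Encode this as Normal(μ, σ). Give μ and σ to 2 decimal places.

For Normal(μ,σ), the p-quantile is μ + z_p·σ. Here z_{0.15} = -1.036, z_{0.96} = 1.751.
So -5.9 = μ − 1.036σ and 77 = μ + 1.751σ.
Subtracting: σ = (77 − -5.9)/(1.751 − (-1.036)) = 29.74.
Then μ = -5.9 − (-1.036)·29.74 = 24.93.

μ = 24.93, σ = 29.74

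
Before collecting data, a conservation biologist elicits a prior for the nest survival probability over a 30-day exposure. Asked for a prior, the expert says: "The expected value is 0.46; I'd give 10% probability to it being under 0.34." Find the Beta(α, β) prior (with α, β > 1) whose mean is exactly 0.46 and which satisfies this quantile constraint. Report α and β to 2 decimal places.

With mean 0.46 fixed, write α = 0.46s, β = 0.54s where s = α+β.
Need P(θ < 0.34) = 0.1 under Beta(0.46s, 0.54s). Normal approximation: (q−m)/√(m(1−m)/s) ≈ z_{0.1} = -1.28, so s ≈ 0.46·0.54·(-1.28)²/(0.34−0.46)² = 28.3.
At s = 28.3: P(θ<0.34) ≈ 0.097. Adjusting to match 0.1 gives s ≈ 27.68.
So α = 0.46·27.68 ≈ 12.73, β = 0.54·27.68 ≈ 14.95.

α ≈ 12.73, β ≈ 14.95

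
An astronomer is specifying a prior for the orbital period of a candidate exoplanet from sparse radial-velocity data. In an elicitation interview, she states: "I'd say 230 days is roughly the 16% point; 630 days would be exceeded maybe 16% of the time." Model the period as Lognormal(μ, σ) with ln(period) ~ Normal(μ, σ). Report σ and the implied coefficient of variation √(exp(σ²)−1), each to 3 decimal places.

If T ~ Lognormal(μ,σ) then ln T ~ Normal(μ,σ), so the p-quantile of ln T is μ + z_p·σ.
ln(230) = 5.438 and ln(630) = 6.446; z_{0.16} = -0.9945, z_{0.84} = 0.9945.
σ = (6.446 − 5.438)/(0.9945 − (-0.9945)) = 0.507.
μ = 5.438 − (-0.9945)·0.507 = 5.942.
CV = √(exp(σ²)−1) = √(exp(0.2567)−1) = 0.541.

σ ≈ 0.507, CV ≈ 0.541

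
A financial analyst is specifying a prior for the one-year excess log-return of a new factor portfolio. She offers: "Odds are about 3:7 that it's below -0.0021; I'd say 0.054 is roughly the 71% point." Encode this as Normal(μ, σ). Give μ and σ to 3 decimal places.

μ = 0.025, σ = 0.052

For Normal(μ,σ), the p-quantile is μ + z_p·σ. Here z_{0.3} = -0.5244, z_{0.71} = 0.5534.
So -0.0021 = μ − 0.5244σ and 0.054 = μ + 0.5534σ.
Subtracting: σ = (0.054 − -0.0021)/(0.5534 − (-0.5244)) = 0.052.
Then μ = -0.0021 − (-0.5244)·0.052 = 0.025.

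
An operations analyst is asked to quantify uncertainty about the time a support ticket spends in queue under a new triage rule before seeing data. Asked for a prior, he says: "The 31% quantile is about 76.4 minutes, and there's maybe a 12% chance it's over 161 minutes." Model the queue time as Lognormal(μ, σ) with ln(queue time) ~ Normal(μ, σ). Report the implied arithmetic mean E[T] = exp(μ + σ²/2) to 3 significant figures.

E[T] ≈ 105 minutes

If T ~ Lognormal(μ,σ) then ln T ~ Normal(μ,σ), so the p-quantile of ln T is μ + z_p·σ.
ln(76.4) = 4.336 and ln(161) = 5.081; z_{0.31} = -0.4959, z_{0.88} = 1.175.
σ = (5.081 − 4.336)/(1.175 − (-0.4959)) = 0.446.
μ = 4.336 − (-0.4959)·0.446 = 4.557.
E[T] = exp(μ + σ²/2) = exp(4.557 + 0.0995) = 105 minutes.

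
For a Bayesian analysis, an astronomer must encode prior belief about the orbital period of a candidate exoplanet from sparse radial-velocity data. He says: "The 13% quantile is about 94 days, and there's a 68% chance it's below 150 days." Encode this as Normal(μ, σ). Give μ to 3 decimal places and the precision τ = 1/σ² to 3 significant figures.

The p-quantile of Normal(μ,σ) is μ + z_p·σ, with z_{0.13} = -1.126 and z_{0.68} = 0.4677.
Eliminate σ: μ = (z₂·x₁ − z₁·x₂)/(z₂ − z₁) = (0.4677·94 − (-1.126)·150)/1.594 = 133.570.
Then σ = (x₂ − x₁)/(z₂ − z₁) = (150 − 94)/1.594 = 35.130.
Precision τ = 1/σ² = 1/35.13² = 0.00081.

μ = 133.570, τ = 0.00081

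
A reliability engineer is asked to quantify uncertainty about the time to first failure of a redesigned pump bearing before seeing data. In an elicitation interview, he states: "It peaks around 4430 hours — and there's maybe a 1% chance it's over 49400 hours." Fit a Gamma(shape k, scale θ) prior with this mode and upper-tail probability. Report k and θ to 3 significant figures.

Gamma(k,θ) with k>1 has mode (k−1)θ, so θ = 4430/(k−1).
Need P(X < 49400) = 0.99 with θ tied to k this way. Start at k = 2, θ = 4430: P(X<49400) ≈ 1.000.
Too high — lower k to spread out. Iterating converges to k ≈ 1.51.
Then θ = 4430/(1.51−1) ≈ 8680.

k ≈ 1.51, θ ≈ 8680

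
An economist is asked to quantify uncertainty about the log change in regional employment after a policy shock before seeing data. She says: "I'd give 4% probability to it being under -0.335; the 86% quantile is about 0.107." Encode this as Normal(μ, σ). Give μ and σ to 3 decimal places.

The p-quantile of Normal(μ,σ) is μ + z_p·σ, with z_{0.04} = -1.751 and z_{0.86} = 1.08.
Eliminate σ: μ = (z₂·x₁ − z₁·x₂)/(z₂ − z₁) = (1.08·-0.335 − (-1.751)·0.107)/2.831 = -0.062.
Then σ = (x₂ − x₁)/(z₂ − z₁) = (0.107 − -0.335)/2.831 = 0.156.

μ = -0.062, σ = 0.156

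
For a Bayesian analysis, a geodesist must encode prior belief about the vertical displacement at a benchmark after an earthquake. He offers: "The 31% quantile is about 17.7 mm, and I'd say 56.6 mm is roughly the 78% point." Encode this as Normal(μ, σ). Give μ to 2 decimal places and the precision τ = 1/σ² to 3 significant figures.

μ = 32.91, τ = 0.00106

The p-quantile of Normal(μ,σ) is μ + z_p·σ, with z_{0.31} = -0.4959 and z_{0.78} = 0.7722.
Eliminate σ: μ = (z₂·x₁ − z₁·x₂)/(z₂ − z₁) = (0.7722·17.7 − (-0.4959)·56.6)/1.268 = 32.91.
Then σ = (x₂ − x₁)/(z₂ − z₁) = (56.6 − 17.7)/1.268 = 30.68.
Precision τ = 1/σ² = 1/30.68² = 0.00106.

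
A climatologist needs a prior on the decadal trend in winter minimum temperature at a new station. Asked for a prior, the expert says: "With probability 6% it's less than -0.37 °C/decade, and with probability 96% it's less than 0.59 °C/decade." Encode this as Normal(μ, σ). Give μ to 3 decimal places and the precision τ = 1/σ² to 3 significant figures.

μ = 0.082, τ = 11.9

The p-quantile of Normal(μ,σ) is μ + z_p·σ, with z_{0.06} = -1.555 and z_{0.96} = 1.751.
Eliminate σ: μ = (z₂·x₁ − z₁·x₂)/(z₂ − z₁) = (1.751·-0.37 − (-1.555)·0.59)/3.305 = 0.082.
Then σ = (x₂ − x₁)/(z₂ − z₁) = (0.59 − -0.37)/3.305 = 0.290.
Precision τ = 1/σ² = 1/0.2904² = 11.9.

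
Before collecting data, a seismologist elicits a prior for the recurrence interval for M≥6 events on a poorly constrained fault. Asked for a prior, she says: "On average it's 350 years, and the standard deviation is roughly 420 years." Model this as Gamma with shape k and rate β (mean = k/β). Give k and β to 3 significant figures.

For Gamma(k, rate β): mean = k/β, variance = k/β², so CV = 1/√k.
CV = SD/mean = 420/350 = 1.2, hence k = 1/CV² = 0.694.
Then β = k/mean = 0.694/350 = 0.00198.

k ≈ 0.694, β ≈ 0.00198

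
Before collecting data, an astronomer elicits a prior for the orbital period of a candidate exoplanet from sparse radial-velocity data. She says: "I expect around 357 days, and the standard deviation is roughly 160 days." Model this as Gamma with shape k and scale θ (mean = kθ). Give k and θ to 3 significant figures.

For Gamma(k, scale θ): mean = kθ, variance = kθ², so CV = 1/√k.
CV = SD/mean = 160/357 = 0.4482, hence k = 1/CV² = 4.98.
Then θ = mean/k = 357/4.98 = 71.7.

k ≈ 4.98, θ ≈ 71.7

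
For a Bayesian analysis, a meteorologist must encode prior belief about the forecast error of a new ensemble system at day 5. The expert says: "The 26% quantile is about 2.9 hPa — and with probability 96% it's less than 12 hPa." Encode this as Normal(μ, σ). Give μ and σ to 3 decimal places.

For Normal(μ,σ), the p-quantile is μ + z_p·σ. Here z_{0.26} = -0.6433, z_{0.96} = 1.751.
So 2.9 = μ − 0.6433σ and 12 = μ + 1.751σ.
Subtracting: σ = (12 − 2.9)/(1.751 − (-0.6433)) = 3.801.
Then μ = 2.9 − (-0.6433)·3.801 = 5.345.

μ = 5.345, σ = 3.801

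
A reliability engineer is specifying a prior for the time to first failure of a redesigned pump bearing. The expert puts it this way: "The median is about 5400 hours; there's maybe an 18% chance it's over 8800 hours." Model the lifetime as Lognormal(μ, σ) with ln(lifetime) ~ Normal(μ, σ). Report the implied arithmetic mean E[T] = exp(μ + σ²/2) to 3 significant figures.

If T ~ Lognormal(μ,σ) then ln T ~ Normal(μ,σ), so the p-quantile of ln T is μ + z_p·σ.
ln(5400) = 8.594 and ln(8800) = 9.083; z_{0.5} = 0, z_{0.82} = 0.9154.
σ = (9.083 − 8.594)/(0.9154 − (0)) = 0.534.
μ = 8.594 − (0)·0.534 = 8.594.
E[T] = exp(μ + σ²/2) = exp(8.594 + 0.1423) = 6230 hours.

E[T] ≈ 6230 hours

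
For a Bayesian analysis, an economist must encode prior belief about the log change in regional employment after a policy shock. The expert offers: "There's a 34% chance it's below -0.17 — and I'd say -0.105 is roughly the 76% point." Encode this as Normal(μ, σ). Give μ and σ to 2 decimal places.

For Normal(μ,σ), the p-quantile is μ + z_p·σ. Here z_{0.34} = -0.4125, z_{0.76} = 0.7063.
So -0.17 = μ − 0.4125σ and -0.105 = μ + 0.7063σ.
Subtracting: σ = (-0.105 − -0.17)/(0.7063 − (-0.4125)) = 0.06.
Then μ = -0.17 − (-0.4125)·0.06 = -0.15.

μ = -0.15, σ = 0.06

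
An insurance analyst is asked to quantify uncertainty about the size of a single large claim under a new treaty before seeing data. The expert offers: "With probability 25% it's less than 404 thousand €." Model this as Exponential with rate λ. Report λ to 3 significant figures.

λ ≈ 0.000712

P(T < 404.0) = 1 − e^(−λ·404.0) = 0.25, so λ = −ln(1−0.25)/404.0 = −ln(0.75)/404.0 = 0.000712.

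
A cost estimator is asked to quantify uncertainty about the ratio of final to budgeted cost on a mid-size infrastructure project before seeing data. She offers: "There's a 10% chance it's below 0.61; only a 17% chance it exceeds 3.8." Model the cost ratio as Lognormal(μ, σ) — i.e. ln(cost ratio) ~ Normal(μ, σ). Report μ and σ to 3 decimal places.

μ ≈ 0.554, σ ≈ 0.818

If T ~ Lognormal(μ,σ) then ln T ~ Normal(μ,σ), so the p-quantile of ln T is μ + z_p·σ.
ln(0.61) = -0.4943 and ln(3.8) = 1.335; z_{0.1} = -1.282, z_{0.83} = 0.9542.
σ = (1.335 − -0.4943)/(0.9542 − (-1.282)) = 0.818.
μ = -0.4943 − (-1.282)·0.818 = 0.554.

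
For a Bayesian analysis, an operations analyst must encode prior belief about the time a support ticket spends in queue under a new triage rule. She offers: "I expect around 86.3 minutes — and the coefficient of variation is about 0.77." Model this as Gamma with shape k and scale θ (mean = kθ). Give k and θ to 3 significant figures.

For Gamma(k, scale θ): mean = kθ, variance = kθ², so CV = 1/√k.
CV = 0.77, hence k = 1/CV² = 1.69.
Then θ = mean/k = 86.3/1.69 = 51.2.

k ≈ 1.69, θ ≈ 51.2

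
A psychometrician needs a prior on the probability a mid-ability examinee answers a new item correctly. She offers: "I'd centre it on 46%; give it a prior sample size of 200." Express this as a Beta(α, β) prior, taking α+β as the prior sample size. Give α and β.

Under the effective-sample-size interpretation, Beta(α, β) has prior mean α/(α+β) and prior sample size α+β.
So α+β = 200 and α/(α+β) = 0.46, giving α = 0.46·200 = 92 and β = 200 − 92 = 108.

α = 92, β = 108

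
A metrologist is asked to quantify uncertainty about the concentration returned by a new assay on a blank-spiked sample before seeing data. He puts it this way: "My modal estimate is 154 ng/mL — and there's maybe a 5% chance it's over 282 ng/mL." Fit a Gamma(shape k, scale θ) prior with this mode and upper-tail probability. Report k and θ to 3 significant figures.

k ≈ 8.61, θ ≈ 20.2

Gamma(k,θ) with k>1 has mode (k−1)θ, so θ = 154/(k−1).
Need P(X < 282) = 0.95 with θ tied to k this way. Start at k = 2, θ = 154: P(X<282) ≈ 0.546.
Too low — raise k to concentrate. Iterating converges to k ≈ 8.61.
Then θ = 154/(8.61−1) ≈ 20.2.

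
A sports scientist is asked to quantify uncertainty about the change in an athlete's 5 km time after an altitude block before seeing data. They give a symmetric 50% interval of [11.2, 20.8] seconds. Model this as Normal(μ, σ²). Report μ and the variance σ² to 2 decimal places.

μ = 16.00, σ² = 50.64

A symmetric 50% interval runs μ ± z·σ with z = 0.6745.
Half-width = 4.8, so σ = 4.8/0.6745 = 7.116 and σ² = 50.64.
μ is the interval midpoint, 16.00.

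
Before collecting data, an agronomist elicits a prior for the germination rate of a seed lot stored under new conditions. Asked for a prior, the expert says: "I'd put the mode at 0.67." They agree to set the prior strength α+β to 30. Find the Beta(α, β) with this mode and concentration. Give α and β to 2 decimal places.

α = 19.76, β = 10.24

For α,β > 1 the Beta mode is (α−1)/(α+β−2). With α+β = 30, the mode is (α−1)/28.
Set (α−1)/28 = 0.67 → α = 1 + 0.67·28 = 19.76.
β = 30 − α = 10.24.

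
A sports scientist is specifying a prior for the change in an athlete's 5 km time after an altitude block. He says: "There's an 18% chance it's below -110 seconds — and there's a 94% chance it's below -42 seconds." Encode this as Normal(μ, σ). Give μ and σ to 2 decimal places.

The p-quantile of Normal(μ,σ) is μ + z_p·σ, with z_{0.18} = -0.9154 and z_{0.94} = 1.555.
Eliminate σ: μ = (z₂·x₁ − z₁·x₂)/(z₂ − z₁) = (1.555·-110 − (-0.9154)·-42)/2.47 = -84.80.
Then σ = (x₂ − x₁)/(z₂ − z₁) = (-42 − -110)/2.47 = 27.53.

μ = -84.80, σ = 27.53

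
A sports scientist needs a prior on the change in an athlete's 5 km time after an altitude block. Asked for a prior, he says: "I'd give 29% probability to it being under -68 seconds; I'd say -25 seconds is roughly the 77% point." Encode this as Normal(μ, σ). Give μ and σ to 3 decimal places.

μ = -49.586, σ = 33.276

For Normal(μ,σ), the p-quantile is μ + z_p·σ. Here z_{0.29} = -0.5534, z_{0.77} = 0.7388.
So -68 = μ − 0.5534σ and -25 = μ + 0.7388σ.
Subtracting: σ = (-25 − -68)/(0.7388 − (-0.5534)) = 33.276.
Then μ = -68 − (-0.5534)·33.276 = -49.586.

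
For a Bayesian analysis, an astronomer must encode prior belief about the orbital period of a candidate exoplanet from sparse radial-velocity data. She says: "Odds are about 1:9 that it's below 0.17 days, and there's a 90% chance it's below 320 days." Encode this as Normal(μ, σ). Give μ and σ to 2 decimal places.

μ = 160.08, σ = 124.78

The p-quantile of Normal(μ,σ) is μ + z_p·σ, with z_{0.1} = -1.282 and z_{0.9} = 1.282.
Eliminate σ: μ = (z₂·x₁ − z₁·x₂)/(z₂ − z₁) = (1.282·0.17 − (-1.282)·320)/2.563 = 160.08.
Then σ = (x₂ − x₁)/(z₂ − z₁) = (320 − 0.17)/2.563 = 124.78.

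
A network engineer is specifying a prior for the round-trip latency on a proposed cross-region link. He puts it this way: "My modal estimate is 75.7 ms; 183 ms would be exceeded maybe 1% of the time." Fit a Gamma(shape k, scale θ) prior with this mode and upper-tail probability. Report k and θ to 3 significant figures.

k ≈ 7.07, θ ≈ 12.5

Gamma(k,θ) with k>1 has mode (k−1)θ, so θ = 75.7/(k−1).
Need P(X < 183) = 0.99 with θ tied to k this way. Start at k = 2, θ = 75.7: P(X<183) ≈ 0.695.
Too low — raise k to concentrate. Iterating converges to k ≈ 7.07.
Then θ = 75.7/(7.07−1) ≈ 12.5.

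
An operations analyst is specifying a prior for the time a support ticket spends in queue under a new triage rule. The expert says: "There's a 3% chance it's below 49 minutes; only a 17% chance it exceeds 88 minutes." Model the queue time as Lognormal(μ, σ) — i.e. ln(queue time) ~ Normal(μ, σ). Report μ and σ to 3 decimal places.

If T ~ Lognormal(μ,σ) then ln T ~ Normal(μ,σ), so the p-quantile of ln T is μ + z_p·σ.
ln(49) = 3.892 and ln(88) = 4.477; z_{0.03} = -1.881, z_{0.83} = 0.9542.
σ = (4.477 − 3.892)/(0.9542 − (-1.881)) = 0.207.
μ = 3.892 − (-1.881)·0.207 = 4.280.

μ ≈ 4.280, σ ≈ 0.207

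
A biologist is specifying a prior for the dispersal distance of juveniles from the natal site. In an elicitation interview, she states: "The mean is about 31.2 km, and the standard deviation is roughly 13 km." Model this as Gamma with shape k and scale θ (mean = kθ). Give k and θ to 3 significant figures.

For Gamma(k, scale θ): mean = kθ, variance = kθ², so CV = 1/√k.
CV = SD/mean = 13/31.2 = 0.4167, hence k = 1/CV² = 5.76.
Then θ = mean/k = 31.2/5.76 = 5.42.

k ≈ 5.76, θ ≈ 5.42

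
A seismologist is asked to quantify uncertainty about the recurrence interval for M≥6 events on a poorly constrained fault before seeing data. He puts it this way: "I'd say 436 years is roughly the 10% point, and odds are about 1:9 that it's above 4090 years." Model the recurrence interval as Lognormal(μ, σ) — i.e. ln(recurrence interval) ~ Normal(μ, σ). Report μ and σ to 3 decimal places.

μ ≈ 7.197, σ ≈ 0.873

If T ~ Lognormal(μ,σ) then ln T ~ Normal(μ,σ), so the p-quantile of ln T is μ + z_p·σ.
ln(436) = 6.078 and ln(4090) = 8.316; z_{0.1} = -1.282, z_{0.9} = 1.282.
σ = (8.316 − 6.078)/(1.282 − (-1.282)) = 0.873.
μ = 6.078 − (-1.282)·0.873 = 7.197.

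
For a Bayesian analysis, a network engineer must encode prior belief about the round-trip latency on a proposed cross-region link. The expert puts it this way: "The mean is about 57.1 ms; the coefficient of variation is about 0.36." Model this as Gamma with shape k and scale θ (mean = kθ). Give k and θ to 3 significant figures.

k ≈ 7.72, θ ≈ 7.4

For Gamma(k, scale θ): mean = kθ, variance = kθ², so CV = 1/√k.
CV = 0.36, hence k = 1/CV² = 7.72.
Then θ = mean/k = 57.1/7.72 = 7.4.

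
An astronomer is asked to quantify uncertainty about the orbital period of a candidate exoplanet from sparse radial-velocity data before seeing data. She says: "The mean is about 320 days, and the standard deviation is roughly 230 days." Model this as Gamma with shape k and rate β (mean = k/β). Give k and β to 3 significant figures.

For Gamma(k, rate β): mean = k/β, variance = k/β², so CV = 1/√k.
CV = SD/mean = 230/320 = 0.7188, hence k = 1/CV² = 1.94.
Then β = k/mean = 1.94/320 = 0.00605.

k ≈ 1.94, β ≈ 0.00605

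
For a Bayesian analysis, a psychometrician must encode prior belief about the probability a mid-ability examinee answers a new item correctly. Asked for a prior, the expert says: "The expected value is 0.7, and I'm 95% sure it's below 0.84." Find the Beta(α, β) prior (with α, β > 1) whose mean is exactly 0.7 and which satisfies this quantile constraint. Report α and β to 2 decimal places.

With mean 0.7 fixed, write α = 0.7s, β = 0.3s where s = α+β.
Need P(θ < 0.84) = 0.95 under Beta(0.7s, 0.3s). Normal approximation: (q−m)/√(m(1−m)/s) ≈ z_{0.95} = 1.64, so s ≈ 0.7·0.3·(1.64)²/(0.84−0.7)² = 29.0.
At s = 29.0: P(θ<0.84) ≈ 0.965. Adjusting to match 0.95 gives s ≈ 24.34.
So α = 0.7·24.34 ≈ 17.04, β = 0.3·24.34 ≈ 7.30.

α ≈ 17.04, β ≈ 7.30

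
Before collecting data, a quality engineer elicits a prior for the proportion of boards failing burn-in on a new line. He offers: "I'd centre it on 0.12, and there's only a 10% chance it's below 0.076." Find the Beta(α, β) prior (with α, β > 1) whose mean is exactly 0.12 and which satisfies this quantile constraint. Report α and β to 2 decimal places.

α ≈ 9.56, β ≈ 70.14

With mean 0.12 fixed, write α = 0.12s, β = 0.88s where s = α+β.
Need P(θ < 0.076) = 0.1 under Beta(0.12s, 0.88s). Normal approximation: (q−m)/√(m(1−m)/s) ≈ z_{0.1} = -1.28, so s ≈ 0.12·0.88·(-1.28)²/(0.076−0.12)² = 89.6.
At s = 89.6: P(θ<0.076) ≈ 0.085. Adjusting to match 0.1 gives s ≈ 79.70.
So α = 0.12·79.70 ≈ 9.56, β = 0.88·79.70 ≈ 70.14.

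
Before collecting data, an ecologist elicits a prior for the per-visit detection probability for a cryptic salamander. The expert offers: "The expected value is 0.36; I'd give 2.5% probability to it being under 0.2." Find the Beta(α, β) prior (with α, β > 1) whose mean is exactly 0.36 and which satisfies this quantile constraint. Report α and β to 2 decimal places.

α ≈ 10.60, β ≈ 18.85

With mean 0.36 fixed, write α = 0.36s, β = 0.64s where s = α+β.
Need P(θ < 0.2) = 0.025 under Beta(0.36s, 0.64s). Normal approximation: (q−m)/√(m(1−m)/s) ≈ z_{0.025} = -1.96, so s ≈ 0.36·0.64·(-1.96)²/(0.2−0.36)² = 34.6.
At s = 34.6: P(θ<0.2) ≈ 0.017. Adjusting to match 0.025 gives s ≈ 29.46.
So α = 0.36·29.46 ≈ 10.60, β = 0.64·29.46 ≈ 18.85.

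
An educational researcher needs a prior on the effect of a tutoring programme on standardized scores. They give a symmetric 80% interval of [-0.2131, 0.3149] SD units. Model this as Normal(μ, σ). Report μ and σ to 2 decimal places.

μ = 0.05, σ = 0.21

A symmetric 80% interval runs μ ± z·σ with z = 1.282.
Half-width = 0.264, so σ = 0.264/1.282 = 0.21.
μ is the interval midpoint, 0.05.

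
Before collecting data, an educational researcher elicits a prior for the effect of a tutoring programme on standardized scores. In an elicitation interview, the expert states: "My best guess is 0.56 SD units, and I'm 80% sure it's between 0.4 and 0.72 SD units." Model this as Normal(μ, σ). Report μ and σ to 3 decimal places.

A symmetric 80% interval runs μ ± z·σ with z = 1.282.
Half-width = 0.16, so σ = 0.16/1.282 = 0.125.
μ is the stated best guess, 0.560.

μ = 0.560, σ = 0.125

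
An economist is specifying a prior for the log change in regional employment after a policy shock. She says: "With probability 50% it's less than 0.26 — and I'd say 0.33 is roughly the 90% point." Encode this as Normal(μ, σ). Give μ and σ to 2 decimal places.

For Normal(μ,σ), the p-quantile is μ + z_p·σ. Here z_{0.5} = 0, z_{0.9} = 1.282.
So 0.26 = μ + 0σ and 0.33 = μ + 1.282σ.
Subtracting: σ = (0.33 − 0.26)/(1.282 − (0)) = 0.05.
Then μ = 0.26 − (0)·0.05 = 0.26.

μ = 0.26, σ = 0.05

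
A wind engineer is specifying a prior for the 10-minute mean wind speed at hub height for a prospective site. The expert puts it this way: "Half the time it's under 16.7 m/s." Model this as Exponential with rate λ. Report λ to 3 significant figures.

λ ≈ 0.0415

Exponential median = ln 2 / λ, so λ = ln 2 / 16.7 = 0.0415.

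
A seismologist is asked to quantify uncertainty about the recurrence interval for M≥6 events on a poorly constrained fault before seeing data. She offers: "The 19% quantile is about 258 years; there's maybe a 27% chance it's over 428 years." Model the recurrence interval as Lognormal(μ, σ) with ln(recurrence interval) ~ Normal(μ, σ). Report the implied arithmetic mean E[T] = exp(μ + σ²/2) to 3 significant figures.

If T ~ Lognormal(μ,σ) then ln T ~ Normal(μ,σ), so the p-quantile of ln T is μ + z_p·σ.
ln(258) = 5.553 and ln(428) = 6.059; z_{0.19} = -0.8779, z_{0.73} = 0.6128.
σ = (6.059 − 5.553)/(0.6128 − (-0.8779)) = 0.340.
μ = 5.553 − (-0.8779)·0.340 = 5.851.
E[T] = exp(μ + σ²/2) = exp(5.851 + 0.0576) = 368 years.

E[T] ≈ 368 years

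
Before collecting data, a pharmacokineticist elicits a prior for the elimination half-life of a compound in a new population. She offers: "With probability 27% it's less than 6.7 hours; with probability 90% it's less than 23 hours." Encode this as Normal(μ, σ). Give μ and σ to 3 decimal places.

μ = 11.973, σ = 8.604

For Normal(μ,σ), the p-quantile is μ + z_p·σ. Here z_{0.27} = -0.6128, z_{0.9} = 1.282.
So 6.7 = μ − 0.6128σ and 23 = μ + 1.282σ.
Subtracting: σ = (23 − 6.7)/(1.282 − (-0.6128)) = 8.604.
Then μ = 6.7 − (-0.6128)·8.604 = 11.973.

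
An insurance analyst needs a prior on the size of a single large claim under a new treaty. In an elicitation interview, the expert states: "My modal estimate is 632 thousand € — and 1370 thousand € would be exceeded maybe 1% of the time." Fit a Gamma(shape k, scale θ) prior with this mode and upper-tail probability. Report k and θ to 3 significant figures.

Gamma(k,θ) with k>1 has mode (k−1)θ, so θ = 632/(k−1).
Need P(X < 1370) = 0.99 with θ tied to k this way. Start at k = 2, θ = 632: P(X<1370) ≈ 0.637.
Too low — raise k to concentrate. Iterating converges to k ≈ 9.08.
Then θ = 632/(9.08−1) ≈ 78.2.

k ≈ 9.08, θ ≈ 78.2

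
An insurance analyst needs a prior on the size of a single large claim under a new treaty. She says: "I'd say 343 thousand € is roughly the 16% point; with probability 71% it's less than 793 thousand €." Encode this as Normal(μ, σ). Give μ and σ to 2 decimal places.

For Normal(μ,σ), the p-quantile is μ + z_p·σ. Here z_{0.16} = -0.9945, z_{0.71} = 0.5534.
So 343 = μ − 0.9945σ and 793 = μ + 0.5534σ.
Subtracting: σ = (793 − 343)/(0.5534 − (-0.9945)) = 290.73.
Then μ = 343 − (-0.9945)·290.73 = 632.12.

μ = 632.12, σ = 290.73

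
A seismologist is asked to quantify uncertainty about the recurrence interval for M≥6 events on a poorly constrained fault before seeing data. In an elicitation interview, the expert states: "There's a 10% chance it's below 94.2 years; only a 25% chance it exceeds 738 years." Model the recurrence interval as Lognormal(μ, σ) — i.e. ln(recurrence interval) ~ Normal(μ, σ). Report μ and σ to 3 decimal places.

μ ≈ 5.894, σ ≈ 1.052

If T ~ Lognormal(μ,σ) then ln T ~ Normal(μ,σ), so the p-quantile of ln T is μ + z_p·σ.
ln(94.2) = 4.545 and ln(738) = 6.604; z_{0.1} = -1.282, z_{0.75} = 0.6745.
σ = (6.604 − 4.545)/(0.6745 − (-1.282)) = 1.052.
μ = 4.545 − (-1.282)·1.052 = 5.894.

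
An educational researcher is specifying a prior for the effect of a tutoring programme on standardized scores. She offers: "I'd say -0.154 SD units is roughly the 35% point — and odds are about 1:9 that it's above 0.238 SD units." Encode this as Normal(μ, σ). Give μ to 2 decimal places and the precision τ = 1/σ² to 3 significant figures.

The p-quantile of Normal(μ,σ) is μ + z_p·σ, with z_{0.35} = -0.3853 and z_{0.9} = 1.282.
Eliminate σ: μ = (z₂·x₁ − z₁·x₂)/(z₂ − z₁) = (1.282·-0.154 − (-0.3853)·0.238)/1.667 = -0.06.
Then σ = (x₂ − x₁)/(z₂ − z₁) = (0.238 − -0.154)/1.667 = 0.24.
Precision τ = 1/σ² = 1/0.2352² = 18.1.

μ = -0.06, τ = 18.1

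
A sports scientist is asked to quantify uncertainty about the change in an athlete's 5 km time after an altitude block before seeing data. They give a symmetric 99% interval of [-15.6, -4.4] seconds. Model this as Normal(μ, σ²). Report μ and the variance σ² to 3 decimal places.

μ = -10.000, σ² = 4.727

A symmetric 99% interval runs μ ± z·σ with z = 2.576.
Half-width = 5.6, so σ = 5.6/2.576 = 2.1741 and σ² = 4.727.
μ is the interval midpoint, -10.000.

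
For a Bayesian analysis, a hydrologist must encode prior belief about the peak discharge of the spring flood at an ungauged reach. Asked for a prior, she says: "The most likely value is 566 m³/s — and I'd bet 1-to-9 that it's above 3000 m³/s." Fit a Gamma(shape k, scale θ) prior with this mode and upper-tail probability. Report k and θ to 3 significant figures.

k ≈ 1.63, θ ≈ 902

Gamma(k,θ) with k>1 has mode (k−1)θ, so θ = 566/(k−1).
Need P(X < 3000) = 0.9 with θ tied to k this way. Start at k = 2, θ = 566: P(X<3000) ≈ 0.969.
Too high — lower k to spread out. Iterating converges to k ≈ 1.63.
Then θ = 566/(1.63−1) ≈ 902.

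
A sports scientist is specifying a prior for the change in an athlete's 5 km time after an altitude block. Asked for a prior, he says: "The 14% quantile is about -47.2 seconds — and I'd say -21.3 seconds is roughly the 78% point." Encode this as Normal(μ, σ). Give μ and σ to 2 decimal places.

The p-quantile of Normal(μ,σ) is μ + z_p·σ, with z_{0.14} = -1.08 and z_{0.78} = 0.7722.
Eliminate σ: μ = (z₂·x₁ − z₁·x₂)/(z₂ − z₁) = (0.7722·-47.2 − (-1.08)·-21.3)/1.853 = -32.10.
Then σ = (x₂ − x₁)/(z₂ − z₁) = (-21.3 − -47.2)/1.853 = 13.98.

μ = -32.10, σ = 13.98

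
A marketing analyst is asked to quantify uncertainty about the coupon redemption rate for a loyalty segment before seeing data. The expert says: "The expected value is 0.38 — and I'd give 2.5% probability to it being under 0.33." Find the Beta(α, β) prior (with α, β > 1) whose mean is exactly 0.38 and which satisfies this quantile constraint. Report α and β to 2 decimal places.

With mean 0.38 fixed, write α = 0.38s, β = 0.62s where s = α+β.
Need P(θ < 0.33) = 0.025 under Beta(0.38s, 0.62s). Normal approximation: (q−m)/√(m(1−m)/s) ≈ z_{0.025} = -1.96, so s ≈ 0.38·0.62·(-1.96)²/(0.33−0.38)² = 362.0.
At s = 362.0: P(θ<0.33) ≈ 0.023. Adjusting to match 0.025 gives s ≈ 351.36.
So α = 0.38·351.36 ≈ 133.52, β = 0.62·351.36 ≈ 217.84.

α ≈ 133.52, β ≈ 217.84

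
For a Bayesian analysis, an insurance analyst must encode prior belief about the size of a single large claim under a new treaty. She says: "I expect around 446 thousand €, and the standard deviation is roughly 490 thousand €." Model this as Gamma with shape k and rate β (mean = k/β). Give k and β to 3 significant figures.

For Gamma(k, rate β): mean = k/β, variance = k/β², so CV = 1/√k.
CV = SD/mean = 490/446 = 1.099, hence k = 1/CV² = 0.828.
Then β = k/mean = 0.828/446 = 0.00186.

k ≈ 0.828, β ≈ 0.00186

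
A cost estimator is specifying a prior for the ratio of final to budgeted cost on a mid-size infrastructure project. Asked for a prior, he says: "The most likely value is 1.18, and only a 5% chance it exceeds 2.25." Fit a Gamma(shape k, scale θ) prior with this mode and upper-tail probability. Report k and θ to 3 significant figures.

k ≈ 7.67, θ ≈ 0.177

Gamma(k,θ) with k>1 has mode (k−1)θ, so θ = 1.18/(k−1).
Need P(X < 2.25) = 0.95 with θ tied to k this way. Start at k = 2, θ = 1.18: P(X<2.25) ≈ 0.568.
Too low — raise k to concentrate. Iterating converges to k ≈ 7.67.
Then θ = 1.18/(7.67−1) ≈ 0.177.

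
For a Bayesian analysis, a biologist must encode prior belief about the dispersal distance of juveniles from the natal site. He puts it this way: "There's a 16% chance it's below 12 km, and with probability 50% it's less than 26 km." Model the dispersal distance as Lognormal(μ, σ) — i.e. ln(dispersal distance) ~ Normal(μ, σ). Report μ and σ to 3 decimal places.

If T ~ Lognormal(μ,σ) then ln T ~ Normal(μ,σ), so the p-quantile of ln T is μ + z_p·σ.
ln(12) = 2.485 and ln(26) = 3.258; z_{0.16} = -0.9945, z_{0.5} = 0.
σ = (3.258 − 2.485)/(0 − (-0.9945)) = 0.777.
μ = 2.485 − (-0.9945)·0.777 = 3.258.

μ ≈ 3.258, σ ≈ 0.777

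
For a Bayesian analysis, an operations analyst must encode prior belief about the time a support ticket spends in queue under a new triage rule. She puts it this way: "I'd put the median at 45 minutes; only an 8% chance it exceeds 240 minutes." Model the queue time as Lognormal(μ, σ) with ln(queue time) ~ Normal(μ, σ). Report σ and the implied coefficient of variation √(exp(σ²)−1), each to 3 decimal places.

If T ~ Lognormal(μ,σ) then ln T ~ Normal(μ,σ), so the p-quantile of ln T is μ + z_p·σ.
ln(45) = 3.807 and ln(240) = 5.481; z_{0.5} = 0, z_{0.92} = 1.405.
σ = (5.481 − 3.807)/(1.405 − (0)) = 1.191.
μ = 3.807 − (0)·1.191 = 3.807.
CV = √(exp(σ²)−1) = √(exp(1.4194)−1) = 1.770.

σ ≈ 1.191, CV ≈ 1.770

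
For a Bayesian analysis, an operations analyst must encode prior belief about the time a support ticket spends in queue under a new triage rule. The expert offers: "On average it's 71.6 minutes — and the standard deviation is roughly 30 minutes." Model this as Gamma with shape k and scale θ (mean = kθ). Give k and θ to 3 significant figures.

For Gamma(k, scale θ): mean = kθ, variance = kθ², so CV = 1/√k.
CV = SD/mean = 30/71.6 = 0.419, hence k = 1/CV² = 5.7.
Then θ = mean/k = 71.6/5.7 = 12.6.

k ≈ 5.7, θ ≈ 12.6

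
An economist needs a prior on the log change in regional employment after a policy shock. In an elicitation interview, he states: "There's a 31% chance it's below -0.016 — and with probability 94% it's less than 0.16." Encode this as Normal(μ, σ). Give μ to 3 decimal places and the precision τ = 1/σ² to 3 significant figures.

μ = 0.027, τ = 136

The p-quantile of Normal(μ,σ) is μ + z_p·σ, with z_{0.31} = -0.4959 and z_{0.94} = 1.555.
Eliminate σ: μ = (z₂·x₁ − z₁·x₂)/(z₂ − z₁) = (1.555·-0.016 − (-0.4959)·0.16)/2.051 = 0.027.
Then σ = (x₂ − x₁)/(z₂ − z₁) = (0.16 − -0.016)/2.051 = 0.086.
Precision τ = 1/σ² = 1/0.08583² = 136.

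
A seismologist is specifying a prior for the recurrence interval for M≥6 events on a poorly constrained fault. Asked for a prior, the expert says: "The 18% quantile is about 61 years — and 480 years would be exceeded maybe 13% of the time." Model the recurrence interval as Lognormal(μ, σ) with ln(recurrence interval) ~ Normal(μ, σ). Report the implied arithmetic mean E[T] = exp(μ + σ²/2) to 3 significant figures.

E[T] ≈ 256 years

If T ~ Lognormal(μ,σ) then ln T ~ Normal(μ,σ), so the p-quantile of ln T is μ + z_p·σ.
ln(61) = 4.111 and ln(480) = 6.174; z_{0.18} = -0.9154, z_{0.87} = 1.126.
σ = (6.174 − 4.111)/(1.126 − (-0.9154)) = 1.010.
μ = 4.111 − (-0.9154)·1.010 = 5.036.
E[T] = exp(μ + σ²/2) = exp(5.036 + 0.5104) = 256 years.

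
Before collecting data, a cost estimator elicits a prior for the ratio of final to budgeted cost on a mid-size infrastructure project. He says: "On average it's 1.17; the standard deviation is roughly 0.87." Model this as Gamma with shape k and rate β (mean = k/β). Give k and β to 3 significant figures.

k ≈ 1.81, β ≈ 1.55

For Gamma(k, rate β): mean = k/β, variance = k/β², so CV = 1/√k.
CV = SD/mean = 0.87/1.17 = 0.7436, hence k = 1/CV² = 1.81.
Then β = k/mean = 1.81/1.17 = 1.55.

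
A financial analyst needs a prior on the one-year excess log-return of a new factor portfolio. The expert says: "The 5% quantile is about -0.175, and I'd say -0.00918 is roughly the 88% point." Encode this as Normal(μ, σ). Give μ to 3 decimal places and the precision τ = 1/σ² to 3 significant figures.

μ = -0.078, τ = 289

The p-quantile of Normal(μ,σ) is μ + z_p·σ, with z_{0.05} = -1.645 and z_{0.88} = 1.175.
Eliminate σ: μ = (z₂·x₁ − z₁·x₂)/(z₂ − z₁) = (1.175·-0.175 − (-1.645)·-0.00918)/2.82 = -0.078.
Then σ = (x₂ − x₁)/(z₂ − z₁) = (-0.00918 − -0.175)/2.82 = 0.059.
Precision τ = 1/σ² = 1/0.0588² = 289.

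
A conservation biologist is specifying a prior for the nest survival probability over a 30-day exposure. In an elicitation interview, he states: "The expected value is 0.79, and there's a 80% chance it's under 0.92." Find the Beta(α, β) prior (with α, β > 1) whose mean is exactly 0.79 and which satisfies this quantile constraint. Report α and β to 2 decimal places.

With mean 0.79 fixed, write α = 0.79s, β = 0.21s where s = α+β.
Need P(θ < 0.92) = 0.8 under Beta(0.79s, 0.21s). Normal approximation: (q−m)/√(m(1−m)/s) ≈ z_{0.8} = 0.842, so s ≈ 0.79·0.21·(0.842)²/(0.92−0.79)² = 7.0.
At s = 7.0: P(θ<0.92) ≈ 0.801. Adjusting to match 0.8 gives s ≈ 6.91.
So α = 0.79·6.91 ≈ 5.46, β = 0.21·6.91 ≈ 1.45.

α ≈ 5.46, β ≈ 1.45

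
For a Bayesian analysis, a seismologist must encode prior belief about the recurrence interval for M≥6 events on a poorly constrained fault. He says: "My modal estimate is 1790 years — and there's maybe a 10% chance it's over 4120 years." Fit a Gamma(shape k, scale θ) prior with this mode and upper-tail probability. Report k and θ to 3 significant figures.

Gamma(k,θ) with k>1 has mode (k−1)θ, so θ = 1790/(k−1).
Need P(X < 4120) = 0.9 with θ tied to k this way. Start at k = 2, θ = 1790: P(X<4120) ≈ 0.670.
Too low — raise k to concentrate. Iterating converges to k ≈ 3.77.
Then θ = 1790/(3.77−1) ≈ 647.

k ≈ 3.77, θ ≈ 647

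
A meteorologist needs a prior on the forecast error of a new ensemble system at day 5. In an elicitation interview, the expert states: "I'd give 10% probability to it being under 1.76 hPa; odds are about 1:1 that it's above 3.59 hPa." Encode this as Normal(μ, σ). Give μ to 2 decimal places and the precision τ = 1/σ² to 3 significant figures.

μ = 3.59, τ = 0.49

The p-quantile of Normal(μ,σ) is μ + z_p·σ, with z_{0.1} = -1.282 and z_{0.5} = 0.
Eliminate σ: μ = (z₂·x₁ − z₁·x₂)/(z₂ − z₁) = (0·1.76 − (-1.282)·3.59)/1.282 = 3.59.
Then σ = (x₂ − x₁)/(z₂ − z₁) = (3.59 − 1.76)/1.282 = 1.43.
Precision τ = 1/σ² = 1/1.428² = 0.49.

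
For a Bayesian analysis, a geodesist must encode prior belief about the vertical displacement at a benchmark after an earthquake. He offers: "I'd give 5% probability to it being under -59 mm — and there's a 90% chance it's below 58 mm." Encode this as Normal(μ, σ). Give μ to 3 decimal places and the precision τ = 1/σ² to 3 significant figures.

μ = 6.763, τ = 0.000626

The p-quantile of Normal(μ,σ) is μ + z_p·σ, with z_{0.05} = -1.645 and z_{0.9} = 1.282.
Eliminate σ: μ = (z₂·x₁ − z₁·x₂)/(z₂ − z₁) = (1.282·-59 − (-1.645)·58)/2.926 = 6.763.
Then σ = (x₂ − x₁)/(z₂ − z₁) = (58 − -59)/2.926 = 39.981.
Precision τ = 1/σ² = 1/39.98² = 0.000626.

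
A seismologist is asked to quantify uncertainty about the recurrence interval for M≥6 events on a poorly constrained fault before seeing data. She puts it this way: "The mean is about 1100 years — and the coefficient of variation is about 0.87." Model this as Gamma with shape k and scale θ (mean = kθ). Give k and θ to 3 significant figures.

For Gamma(k, scale θ): mean = kθ, variance = kθ², so CV = 1/√k.
CV = 0.87, hence k = 1/CV² = 1.32.
Then θ = mean/k = 1100/1.32 = 833.

k ≈ 1.32, θ ≈ 833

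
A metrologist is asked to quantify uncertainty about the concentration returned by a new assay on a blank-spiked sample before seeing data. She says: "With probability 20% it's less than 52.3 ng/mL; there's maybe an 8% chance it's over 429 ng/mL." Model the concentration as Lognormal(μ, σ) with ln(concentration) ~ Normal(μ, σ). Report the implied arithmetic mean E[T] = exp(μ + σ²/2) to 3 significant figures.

E[T] ≈ 178 ng/mL

If T ~ Lognormal(μ,σ) then ln T ~ Normal(μ,σ), so the p-quantile of ln T is μ + z_p·σ.
ln(52.3) = 3.957 and ln(429) = 6.061; z_{0.2} = -0.8416, z_{0.92} = 1.405.
σ = (6.061 − 3.957)/(1.405 − (-0.8416)) = 0.937.
μ = 3.957 − (-0.8416)·0.937 = 4.745.
E[T] = exp(μ + σ²/2) = exp(4.745 + 0.4387) = 178 ng/mL.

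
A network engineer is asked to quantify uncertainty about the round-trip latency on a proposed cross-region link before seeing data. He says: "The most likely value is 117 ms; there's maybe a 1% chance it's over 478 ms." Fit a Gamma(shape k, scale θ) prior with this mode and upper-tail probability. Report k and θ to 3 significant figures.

k ≈ 3.1, θ ≈ 55.8

Gamma(k,θ) with k>1 has mode (k−1)θ, so θ = 117/(k−1).
Need P(X < 478) = 0.99 with θ tied to k this way. Start at k = 2, θ = 117: P(X<478) ≈ 0.914.
Too low — raise k to concentrate. Iterating converges to k ≈ 3.1.
Then θ = 117/(3.1−1) ≈ 55.8.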